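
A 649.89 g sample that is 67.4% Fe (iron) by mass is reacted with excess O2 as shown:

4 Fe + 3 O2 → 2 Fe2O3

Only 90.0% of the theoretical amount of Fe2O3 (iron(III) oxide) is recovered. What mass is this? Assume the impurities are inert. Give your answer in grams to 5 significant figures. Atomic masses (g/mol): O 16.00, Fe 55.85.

Pure Fe available = 649.89 g × 0.674 = 438.026 g.
M(Fe) = 55.85 g/mol.
M(Fe2O3) = 2(55.85) + 3(16.00) = 159.70 g/mol.
n(Fe) = 438.026 g / 55.85 g/mol = 7.84290 mol.
From the equation the Fe:Fe2O3 mole ratio is 4:2, so n(Fe2O3) = 7.84290 × 2/4 = 3.92145 mol.
Mass of Fe2O3 = 3.92145 mol × 159.70 g/mol = 626.255 g.
Actual mass collected = 626.255 g × 0.900 = 563.630 g.

563.63 g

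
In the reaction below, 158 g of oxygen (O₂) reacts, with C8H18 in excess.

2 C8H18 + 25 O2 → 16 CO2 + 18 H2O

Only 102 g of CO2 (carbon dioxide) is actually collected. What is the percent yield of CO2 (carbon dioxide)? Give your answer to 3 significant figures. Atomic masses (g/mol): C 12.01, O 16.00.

M(O2) = 2(16.00) = 32.00 g/mol.
M(CO2) = 12.01 + 2(16.00) = 44.01 g/mol.
n(O2) = 158.0 g / 32.00 g/mol = 4.938 mol.
From the equation the O2:CO2 mole ratio is 25:16, so n(CO2) = 4.938 × 16/25 = 3.160 mol.
Mass of CO2 = 3.160 mol × 44.01 g/mol = 139.1 g.
This is the theoretical yield. Percent yield = 102 g / 139.1 g × 100% = 73.34%.

73.3 %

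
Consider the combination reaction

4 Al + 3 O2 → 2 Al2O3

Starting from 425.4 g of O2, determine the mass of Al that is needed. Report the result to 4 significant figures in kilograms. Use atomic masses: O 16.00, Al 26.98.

M(O2) = 2(16.00) = 32.00 g/mol.
M(Al) = 26.98 g/mol.
n(O2) = 425.40 g / 32.00 g/mol = 13.294 mol.
From the equation the O2:Al mole ratio is 3:4, so n(Al) = 13.294 × 4/3 = 17.725 mol.
Mass of Al = 17.725 mol × 26.98 g/mol = 478.22 g.
Converting to kg: 478.22 g = 0.4782 kg.

0.4782 kg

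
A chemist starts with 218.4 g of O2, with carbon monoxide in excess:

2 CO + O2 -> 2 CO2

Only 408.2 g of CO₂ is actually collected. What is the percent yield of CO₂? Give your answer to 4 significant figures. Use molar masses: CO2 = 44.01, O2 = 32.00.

n(O2) = 218.40 g / 32.00 g/mol = 6.8250 mol.
From the equation the O2:CO2 mole ratio is 1:2, so n(CO2) = 6.8250 × 2/1 = 13.650 mol.
Mass of CO2 = 13.650 mol × 44.01 g/mol = 600.74 g.
This is the theoretical yield. Percent yield = 408.2 g / 600.74 g × 100% = 67.950%.

67.95 %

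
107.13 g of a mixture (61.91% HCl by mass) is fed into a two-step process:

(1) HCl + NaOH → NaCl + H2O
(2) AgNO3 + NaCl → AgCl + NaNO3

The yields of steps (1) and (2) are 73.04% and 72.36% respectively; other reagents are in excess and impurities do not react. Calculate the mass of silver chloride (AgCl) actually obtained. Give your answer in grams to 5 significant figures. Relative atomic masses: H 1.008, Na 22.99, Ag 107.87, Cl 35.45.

Pure HCl = 107.13 × 0.6191 = 66.3242 g.
M(HCl) = 1.008 + 35.45 = 36.458 g/mol.
M(AgCl) = 107.87 + 35.45 = 143.32 g/mol.
n(HCl) = 66.3242 / 36.458 = 1.81919 mol.
Step 1 (HCl:NaCl = 1:1): theoretical n(NaCl) = 1.81919 mol; at 73.04% yield, n(NaCl) = 1.32874 mol.
Step 2 (NaCl:AgCl = 1:1): theoretical n(AgCl) = 1.32874 mol, so theoretical mass = 1.32874 × 143.32 = 190.435 g.
At 72.36% yield, actual mass of AgCl = 190.435 × 0.7236 = 137.799 g.

137.80 g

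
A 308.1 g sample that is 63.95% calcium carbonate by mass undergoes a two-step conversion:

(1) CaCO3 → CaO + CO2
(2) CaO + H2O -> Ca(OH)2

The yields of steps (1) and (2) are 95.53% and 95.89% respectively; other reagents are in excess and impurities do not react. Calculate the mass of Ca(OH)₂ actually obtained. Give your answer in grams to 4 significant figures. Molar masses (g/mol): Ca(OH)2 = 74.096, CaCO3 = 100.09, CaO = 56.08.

133.6 g

Pure CaCO3 = 308.1 × 0.6395 = 197.03 g.
n(CaCO3) = 197.03 / 100.09 = 1.9685 mol.
Step 1 (CaCO3:CaO = 1:1): theoretical n(CaO) = 1.9685 mol; at 95.53% yield, n(CaO) = 1.8805 mol.
Step 2 (CaO:Ca(OH)2 = 1:1): theoretical n(Ca(OH)2) = 1.8805 mol, so theoretical mass = 1.8805 × 74.096 = 139.34 g.
At 95.89% yield, actual mass of Ca(OH)2 = 139.34 × 0.9589 = 133.61 g.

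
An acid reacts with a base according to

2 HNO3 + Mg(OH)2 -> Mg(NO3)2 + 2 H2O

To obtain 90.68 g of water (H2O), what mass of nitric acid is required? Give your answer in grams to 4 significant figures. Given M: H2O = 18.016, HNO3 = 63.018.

317.2 g

n(H2O) = 90.680 g / 18.016 g/mol = 5.0333 mol.
From the equation the H2O:HNO3 mole ratio is 2:2, so n(HNO3) = 5.0333 × 2/2 = 5.0333 mol.
Mass of HNO3 = 5.0333 mol × 63.018 g/mol = 317.19 g.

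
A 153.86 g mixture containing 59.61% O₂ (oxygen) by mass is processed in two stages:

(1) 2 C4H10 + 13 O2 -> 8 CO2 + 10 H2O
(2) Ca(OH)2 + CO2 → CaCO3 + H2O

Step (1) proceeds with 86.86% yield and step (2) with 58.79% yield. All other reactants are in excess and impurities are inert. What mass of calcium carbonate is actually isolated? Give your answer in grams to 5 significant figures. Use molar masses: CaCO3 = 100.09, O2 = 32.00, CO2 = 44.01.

Pure O2 = 153.86 × 0.5961 = 91.7159 g.
n(O2) = 91.7159 / 32.00 = 2.86612 mol.
Step 1 (O2:CO2 = 13:8): theoretical n(CO2) = 1.76377 mol; at 86.86% yield, n(CO2) = 1.53201 mol.
Step 2 (CO2:CaCO3 = 1:1): theoretical n(CaCO3) = 1.53201 mol, so theoretical mass = 1.53201 × 100.09 = 153.339 g.
At 58.79% yield, actual mass of CaCO3 = 153.339 × 0.5879 = 90.1479 g.

90.148 g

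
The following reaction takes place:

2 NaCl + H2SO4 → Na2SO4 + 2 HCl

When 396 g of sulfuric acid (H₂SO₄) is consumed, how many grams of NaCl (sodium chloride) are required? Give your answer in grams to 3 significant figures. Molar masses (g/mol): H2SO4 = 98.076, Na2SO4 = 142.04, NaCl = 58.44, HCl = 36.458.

472 g

n(H2SO4) = 396.0 g / 98.076 g/mol = 4.038 mol.
From the equation the H2SO4:NaCl mole ratio is 1:2, so n(NaCl) = 4.038 × 2/1 = 8.075 mol.
Mass of NaCl = 8.075 mol × 58.44 g/mol = 471.9 g.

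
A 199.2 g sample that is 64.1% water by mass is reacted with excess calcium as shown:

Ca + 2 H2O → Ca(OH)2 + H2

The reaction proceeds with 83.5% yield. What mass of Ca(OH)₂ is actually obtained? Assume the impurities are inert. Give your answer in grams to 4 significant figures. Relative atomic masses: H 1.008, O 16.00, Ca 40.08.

219.3 g

Pure H2O available = 199.2 g × 0.641 = 127.69 g.
M(H2O) = 2(1.008) + 16.00 = 18.016 g/mol.
M(Ca(OH)2) = 40.08 + 2(16.00) + 2(1.008) = 74.096 g/mol.
n(H2O) = 127.69 g / 18.016 g/mol = 7.0874 mol.
From the equation the H2O:Ca(OH)2 mole ratio is 2:1, so n(Ca(OH)2) = 7.0874 × 1/2 = 3.5437 mol.
Mass of Ca(OH)2 = 3.5437 mol × 74.096 g/mol = 262.58 g.
Actual mass collected = 262.58 g × 0.835 = 219.25 g.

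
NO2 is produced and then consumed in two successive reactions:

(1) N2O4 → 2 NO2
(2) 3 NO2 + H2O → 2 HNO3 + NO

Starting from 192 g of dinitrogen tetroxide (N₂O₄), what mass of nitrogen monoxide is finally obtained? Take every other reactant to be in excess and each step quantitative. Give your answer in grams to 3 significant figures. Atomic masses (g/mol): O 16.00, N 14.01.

41.7 g

M(N2O4) = 2(14.01) + 4(16.00) = 92.02 g/mol.
M(NO) = 14.01 + 16.00 = 30.01 g/mol.
n(N2O4) = 192.0 / 92.02 = 2.087 mol.
Step 1 gives a 1:2 ratio of N2O4 to NO2, so n(NO2) = 4.173 mol.
In step 2 the NO2:NO ratio is 3:1, so n(NO) = 1.391 mol.
Mass of NO = 1.391 × 30.01 = 41.74 g.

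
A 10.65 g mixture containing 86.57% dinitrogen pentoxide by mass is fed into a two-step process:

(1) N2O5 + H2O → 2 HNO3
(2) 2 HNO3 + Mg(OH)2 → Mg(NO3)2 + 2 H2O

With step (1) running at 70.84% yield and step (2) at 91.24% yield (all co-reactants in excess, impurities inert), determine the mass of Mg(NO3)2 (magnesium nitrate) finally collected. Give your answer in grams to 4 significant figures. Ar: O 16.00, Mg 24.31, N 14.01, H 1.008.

8.183 g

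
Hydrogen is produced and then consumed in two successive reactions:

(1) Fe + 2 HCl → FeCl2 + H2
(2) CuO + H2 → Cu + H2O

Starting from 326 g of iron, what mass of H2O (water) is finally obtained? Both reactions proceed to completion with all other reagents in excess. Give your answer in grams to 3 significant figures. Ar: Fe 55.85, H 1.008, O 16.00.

105 g

M(Fe) = 55.85 g/mol.
M(H2O) = 2(1.008) + 16.00 = 18.016 g/mol.
n(Fe) = 326.0 / 55.85 = 5.837 mol.
Step 1 gives a 1:1 ratio of Fe to H2, so n(H2) = 5.837 mol.
In step 2 the H2:H2O ratio is 1:1, so n(H2O) = 5.837 mol.
Mass of H2O = 5.837 × 18.016 = 105.2 g.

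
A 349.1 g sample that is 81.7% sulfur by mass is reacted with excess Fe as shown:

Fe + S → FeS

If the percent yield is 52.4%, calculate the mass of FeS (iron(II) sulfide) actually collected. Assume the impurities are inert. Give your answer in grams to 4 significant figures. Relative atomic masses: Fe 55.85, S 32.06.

409.8 g

Pure S available = 349.1 g × 0.817 = 285.21 g.
M(S) = 32.06 g/mol.
M(FeS) = 55.85 + 32.06 = 87.91 g/mol.
n(S) = 285.21 g / 32.06 g/mol = 8.8963 mol.
From the equation the S:FeS mole ratio is 1:1, so n(FeS) = 8.8963 × 1/1 = 8.8963 mol.
Mass of FeS = 8.8963 mol × 87.91 g/mol = 782.07 g.
Actual mass collected = 782.07 g × 0.524 = 409.81 g.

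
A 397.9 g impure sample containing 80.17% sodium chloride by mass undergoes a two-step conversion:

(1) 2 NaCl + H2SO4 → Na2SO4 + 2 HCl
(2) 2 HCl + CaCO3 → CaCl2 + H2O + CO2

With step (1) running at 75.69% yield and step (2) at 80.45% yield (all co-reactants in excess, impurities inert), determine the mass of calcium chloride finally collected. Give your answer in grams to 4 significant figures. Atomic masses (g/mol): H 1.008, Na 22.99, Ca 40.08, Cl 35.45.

Pure NaCl = 397.9 × 0.8017 = 319.00 g.
M(NaCl) = 22.99 + 35.45 = 58.44 g/mol.
M(CaCl2) = 40.08 + 2(35.45) = 110.98 g/mol.
n(NaCl) = 319.00 / 58.44 = 5.4585 mol.
Step 1 (NaCl:HCl = 2:2): theoretical n(HCl) = 5.4585 mol; at 75.69% yield, n(HCl) = 4.1316 mol.
Step 2 (HCl:CaCl2 = 2:1): theoretical n(CaCl2) = 2.0658 mol, so theoretical mass = 2.0658 × 110.98 = 229.26 g.
At 80.45% yield, actual mass of CaCl2 = 229.26 × 0.8045 = 184.44 g.

184.4 g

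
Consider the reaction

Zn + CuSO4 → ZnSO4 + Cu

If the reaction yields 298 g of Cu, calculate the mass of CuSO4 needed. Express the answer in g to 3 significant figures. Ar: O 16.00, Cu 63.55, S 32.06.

M(Cu) = 63.55 g/mol.
M(CuSO4) = 63.55 + 32.06 + 4(16.00) = 159.61 g/mol.
n(Cu) = 298.0 g / 63.55 g/mol = 4.689 mol.
From the equation the Cu:CuSO4 mole ratio is 1:1, so n(CuSO4) = 4.689 × 1/1 = 4.689 mol.
Mass of CuSO4 = 4.689 mol × 159.61 g/mol = 748.4 g.

748 g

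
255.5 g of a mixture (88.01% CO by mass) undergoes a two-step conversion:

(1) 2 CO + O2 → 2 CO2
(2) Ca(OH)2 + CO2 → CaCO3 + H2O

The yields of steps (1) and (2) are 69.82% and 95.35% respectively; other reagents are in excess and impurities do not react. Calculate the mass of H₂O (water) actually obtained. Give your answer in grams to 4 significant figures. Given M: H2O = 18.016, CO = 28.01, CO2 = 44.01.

Pure CO = 255.5 × 0.8801 = 224.87 g.
n(CO) = 224.87 / 28.01 = 8.0280 mol.
Step 1 (CO:CO2 = 2:2): theoretical n(CO2) = 8.0280 mol; at 69.82% yield, n(CO2) = 5.6052 mol.
Step 2 (CO2:H2O = 1:1): theoretical n(H2O) = 5.6052 mol, so theoretical mass = 5.6052 × 18.016 = 100.98 g.
At 95.35% yield, actual mass of H2O = 100.98 × 0.9535 = 96.287 g.

96.29 g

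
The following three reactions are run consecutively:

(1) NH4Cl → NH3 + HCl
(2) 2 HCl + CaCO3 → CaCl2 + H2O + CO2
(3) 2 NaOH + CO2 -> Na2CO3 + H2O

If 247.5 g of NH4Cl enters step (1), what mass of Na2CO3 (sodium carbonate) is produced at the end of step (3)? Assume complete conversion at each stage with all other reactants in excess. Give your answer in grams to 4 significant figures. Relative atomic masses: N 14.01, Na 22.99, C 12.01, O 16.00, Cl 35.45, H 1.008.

M(NH4Cl) = 14.01 + 4(1.008) + 35.45 = 53.492 g/mol.
M(Na2CO3) = 2(22.99) + 12.01 + 3(16.00) = 105.99 g/mol.
n(NH4Cl) = 247.5 / 53.492 = 4.6269 mol.
Reaction (1): NH4Cl→HCl ratio 1:1 ⇒ n(HCl) = 4.6269 mol.
Reaction (2): HCl→CO2 ratio 2:1 ⇒ n(CO2) = 2.3134 mol.
Reaction (3): CO2→Na2CO3 ratio 1:1 ⇒ n(Na2CO3) = 2.3134 mol.
Mass of Na2CO3 = 2.3134 × 105.99 = 245.20 g.

245.2 g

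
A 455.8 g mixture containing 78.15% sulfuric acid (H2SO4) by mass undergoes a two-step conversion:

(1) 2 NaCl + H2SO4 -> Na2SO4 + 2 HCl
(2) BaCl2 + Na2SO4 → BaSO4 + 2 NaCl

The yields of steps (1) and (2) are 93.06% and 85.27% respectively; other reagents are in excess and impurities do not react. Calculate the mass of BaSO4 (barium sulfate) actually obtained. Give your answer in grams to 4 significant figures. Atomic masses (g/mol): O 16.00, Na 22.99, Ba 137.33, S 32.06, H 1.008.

Pure H2SO4 = 455.8 × 0.7815 = 356.21 g.
M(H2SO4) = 2(1.008) + 32.06 + 4(16.00) = 98.076 g/mol.
M(BaSO4) = 137.33 + 32.06 + 4(16.00) = 233.39 g/mol.
n(H2SO4) = 356.21 / 98.076 = 3.6320 mol.
Step 1 (H2SO4:Na2SO4 = 1:1): theoretical n(Na2SO4) = 3.6320 mol; at 93.06% yield, n(Na2SO4) = 3.3799 mol.
Step 2 (Na2SO4:BaSO4 = 1:1): theoretical n(BaSO4) = 3.3799 mol, so theoretical mass = 3.3799 × 233.39 = 788.83 g.
At 85.27% yield, actual mass of BaSO4 = 788.83 × 0.8527 = 672.64 g.

672.6 g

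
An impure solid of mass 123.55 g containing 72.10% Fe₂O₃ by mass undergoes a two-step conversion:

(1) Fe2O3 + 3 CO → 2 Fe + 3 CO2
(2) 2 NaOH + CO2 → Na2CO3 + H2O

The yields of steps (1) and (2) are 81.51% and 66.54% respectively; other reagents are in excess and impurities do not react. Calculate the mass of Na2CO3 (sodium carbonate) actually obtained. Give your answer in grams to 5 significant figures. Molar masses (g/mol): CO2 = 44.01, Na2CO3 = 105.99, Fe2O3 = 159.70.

Pure Fe2O3 = 123.55 × 0.7210 = 89.0795 g.
n(Fe2O3) = 89.0795 / 159.70 = 0.557793 mol.
Step 1 (Fe2O3:CO2 = 1:3): theoretical n(CO2) = 1.67338 mol; at 81.51% yield, n(CO2) = 1.36397 mol.
Step 2 (CO2:Na2CO3 = 1:1): theoretical n(Na2CO3) = 1.36397 mol, so theoretical mass = 1.36397 × 105.99 = 144.567 g.
At 66.54% yield, actual mass of Na2CO3 = 144.567 × 0.6654 = 96.1951 g.

96.195 g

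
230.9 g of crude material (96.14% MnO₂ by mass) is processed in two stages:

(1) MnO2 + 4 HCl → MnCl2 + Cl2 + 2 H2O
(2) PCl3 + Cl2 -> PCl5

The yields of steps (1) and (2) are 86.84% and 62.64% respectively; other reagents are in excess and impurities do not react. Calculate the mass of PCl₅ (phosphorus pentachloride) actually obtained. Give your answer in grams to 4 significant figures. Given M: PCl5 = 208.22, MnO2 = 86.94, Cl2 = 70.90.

Pure MnO2 = 230.9 × 0.9614 = 221.99 g.
n(MnO2) = 221.99 / 86.94 = 2.5533 mol.
Step 1 (MnO2:Cl2 = 1:1): theoretical n(Cl2) = 2.5533 mol; at 86.84% yield, n(Cl2) = 2.2173 mol.
Step 2 (Cl2:PCl5 = 1:1): theoretical n(PCl5) = 2.2173 mol, so theoretical mass = 2.2173 × 208.22 = 461.69 g.
At 62.64% yield, actual mass of PCl5 = 461.69 × 0.6264 = 289.20 g.

289.2 g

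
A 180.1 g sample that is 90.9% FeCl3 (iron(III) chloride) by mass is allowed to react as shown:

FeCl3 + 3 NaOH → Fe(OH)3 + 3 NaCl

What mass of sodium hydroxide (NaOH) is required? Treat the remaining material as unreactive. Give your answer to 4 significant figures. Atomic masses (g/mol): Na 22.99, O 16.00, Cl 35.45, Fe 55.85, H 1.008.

121.1 g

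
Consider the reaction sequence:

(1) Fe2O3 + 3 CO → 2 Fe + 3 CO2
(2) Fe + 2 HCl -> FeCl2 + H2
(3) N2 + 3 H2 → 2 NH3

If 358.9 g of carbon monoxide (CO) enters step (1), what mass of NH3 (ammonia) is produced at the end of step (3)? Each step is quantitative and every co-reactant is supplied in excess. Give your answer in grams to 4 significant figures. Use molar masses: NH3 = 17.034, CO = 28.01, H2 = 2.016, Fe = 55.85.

97.01 g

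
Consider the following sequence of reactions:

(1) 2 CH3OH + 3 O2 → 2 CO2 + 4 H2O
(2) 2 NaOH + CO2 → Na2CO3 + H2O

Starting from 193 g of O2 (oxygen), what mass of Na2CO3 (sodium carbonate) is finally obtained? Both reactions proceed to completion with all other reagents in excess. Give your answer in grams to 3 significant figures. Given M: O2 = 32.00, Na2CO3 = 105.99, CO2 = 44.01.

426 g

n(O2) = 193.0 / 32.00 = 6.031 mol.
Step 1 gives a 3:2 ratio of O2 to CO2, so n(CO2) = 4.021 mol.
In step 2 the CO2:Na2CO3 ratio is 1:1, so n(Na2CO3) = 4.021 mol.
Mass of Na2CO3 = 4.021 × 105.99 = 426.2 g.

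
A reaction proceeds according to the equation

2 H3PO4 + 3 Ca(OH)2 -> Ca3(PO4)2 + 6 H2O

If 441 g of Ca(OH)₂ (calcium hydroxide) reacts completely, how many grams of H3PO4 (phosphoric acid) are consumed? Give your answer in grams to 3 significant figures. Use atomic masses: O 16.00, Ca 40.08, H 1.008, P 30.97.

389 g

M(Ca(OH)2) = 40.08 + 2(16.00) + 2(1.008) = 74.096 g/mol.
M(H3PO4) = 3(1.008) + 30.97 + 4(16.00) = 97.994 g/mol.
n(Ca(OH)2) = 441.0 g / 74.096 g/mol = 5.952 mol.
From the equation the Ca(OH)2:H3PO4 mole ratio is 3:2, so n(H3PO4) = 5.952 × 2/3 = 3.968 mol.
Mass of H3PO4 = 3.968 mol × 97.994 g/mol = 388.8 g.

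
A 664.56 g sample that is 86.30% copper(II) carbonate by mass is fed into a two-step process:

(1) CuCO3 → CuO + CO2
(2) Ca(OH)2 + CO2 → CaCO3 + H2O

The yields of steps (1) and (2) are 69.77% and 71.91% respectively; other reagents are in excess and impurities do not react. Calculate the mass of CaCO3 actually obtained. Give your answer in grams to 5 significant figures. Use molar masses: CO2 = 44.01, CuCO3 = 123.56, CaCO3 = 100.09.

Pure CuCO3 = 664.56 × 0.8630 = 573.515 g.
n(CuCO3) = 573.515 / 123.56 = 4.64159 mol.
Step 1 (CuCO3:CO2 = 1:1): theoretical n(CO2) = 4.64159 mol; at 69.77% yield, n(CO2) = 3.23844 mol.
Step 2 (CO2:CaCO3 = 1:1): theoretical n(CaCO3) = 3.23844 mol, so theoretical mass = 3.23844 × 100.09 = 324.135 g.
At 71.91% yield, actual mass of CaCO3 = 324.135 × 0.7191 = 233.086 g.

233.09 g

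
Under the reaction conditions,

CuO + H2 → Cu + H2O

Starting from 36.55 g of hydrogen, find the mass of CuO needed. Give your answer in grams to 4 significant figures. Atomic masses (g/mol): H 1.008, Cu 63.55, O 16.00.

M(H2) = 2(1.008) = 2.016 g/mol.
M(CuO) = 63.55 + 16.00 = 79.55 g/mol.
n(H2) = 36.550 g / 2.016 g/mol = 18.130 mol.
From the equation the H2:CuO mole ratio is 1:1, so n(CuO) = 18.130 × 1/1 = 18.130 mol.
Mass of CuO = 18.130 mol × 79.55 g/mol = 1442.2 g.

1442 g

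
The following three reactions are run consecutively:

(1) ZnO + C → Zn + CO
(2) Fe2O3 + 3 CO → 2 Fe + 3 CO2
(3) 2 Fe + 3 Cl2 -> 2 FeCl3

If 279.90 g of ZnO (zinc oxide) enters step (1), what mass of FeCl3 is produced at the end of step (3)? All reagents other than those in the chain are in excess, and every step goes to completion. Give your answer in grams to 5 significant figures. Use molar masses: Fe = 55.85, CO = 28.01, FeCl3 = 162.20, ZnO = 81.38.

n(ZnO) = 279.90 / 81.38 = 3.43942 mol.
Reaction (1): ZnO→CO ratio 1:1 ⇒ n(CO) = 3.43942 mol.
Reaction (2): CO→Fe ratio 3:2 ⇒ n(Fe) = 2.29295 mol.
Reaction (3): Fe→FeCl3 ratio 2:2 ⇒ n(FeCl3) = 2.29295 mol.
Mass of FeCl3 = 2.29295 × 162.20 = 371.916 g.

371.92 g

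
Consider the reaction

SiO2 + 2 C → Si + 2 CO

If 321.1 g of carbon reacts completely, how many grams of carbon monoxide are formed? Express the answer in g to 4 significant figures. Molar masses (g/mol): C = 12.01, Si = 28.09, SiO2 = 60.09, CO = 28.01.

748.9 g

n(C) = 321.10 g / 12.01 g/mol = 26.736 mol.
From the equation the C:CO mole ratio is 2:2, so n(CO) = 26.736 × 2/2 = 26.736 mol.
Mass of CO = 26.736 mol × 28.01 g/mol = 748.88 g.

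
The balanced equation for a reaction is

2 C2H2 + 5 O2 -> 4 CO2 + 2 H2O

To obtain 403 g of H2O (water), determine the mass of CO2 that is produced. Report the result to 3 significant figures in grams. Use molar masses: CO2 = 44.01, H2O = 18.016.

1970 g

n(H2O) = 403.0 g / 18.016 g/mol = 22.37 mol.
From the equation the H2O:CO2 mole ratio is 2:4, so n(CO2) = 22.37 × 4/2 = 44.74 mol.
Mass of CO2 = 44.74 mol × 44.01 g/mol = 1969 g.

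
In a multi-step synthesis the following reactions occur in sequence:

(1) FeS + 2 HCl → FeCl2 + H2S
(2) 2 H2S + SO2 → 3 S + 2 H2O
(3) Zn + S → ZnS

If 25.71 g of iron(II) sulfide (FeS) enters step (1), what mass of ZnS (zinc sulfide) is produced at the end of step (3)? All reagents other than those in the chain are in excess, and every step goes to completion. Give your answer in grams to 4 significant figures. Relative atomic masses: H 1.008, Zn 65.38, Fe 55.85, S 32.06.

42.75 g

M(FeS) = 55.85 + 32.06 = 87.91 g/mol.
M(ZnS) = 65.38 + 32.06 = 97.44 g/mol.
n(FeS) = 25.71 / 87.91 = 0.29246 mol.
Reaction (1): FeS→H2S ratio 1:1 ⇒ n(H2S) = 0.29246 mol.
Reaction (2): H2S→S ratio 2:3 ⇒ n(S) = 0.43869 mol.
Reaction (3): S→ZnS ratio 1:1 ⇒ n(ZnS) = 0.43869 mol.
Mass of ZnS = 0.43869 × 97.44 = 42.746 g.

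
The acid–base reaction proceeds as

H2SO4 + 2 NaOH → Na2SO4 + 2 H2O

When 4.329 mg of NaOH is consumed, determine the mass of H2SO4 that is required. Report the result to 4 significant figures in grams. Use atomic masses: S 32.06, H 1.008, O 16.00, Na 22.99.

M(NaOH) = 22.99 + 16.00 + 1.008 = 39.998 g/mol.
M(H2SO4) = 2(1.008) + 32.06 + 4(16.00) = 98.076 g/mol.
Convert: 4.329 mg = 0.0043290 g.
n(NaOH) = 0.0043290 g / 39.998 g/mol = 0.00010823 mol.
From the equation the NaOH:H2SO4 mole ratio is 2:1, so n(H2SO4) = 0.00010823 × 1/2 = 5.4115 × 10^-5 mol.
Mass of H2SO4 = 5.4115 × 10^-5 mol × 98.076 g/mol = 0.0053074 g.

0.005307 g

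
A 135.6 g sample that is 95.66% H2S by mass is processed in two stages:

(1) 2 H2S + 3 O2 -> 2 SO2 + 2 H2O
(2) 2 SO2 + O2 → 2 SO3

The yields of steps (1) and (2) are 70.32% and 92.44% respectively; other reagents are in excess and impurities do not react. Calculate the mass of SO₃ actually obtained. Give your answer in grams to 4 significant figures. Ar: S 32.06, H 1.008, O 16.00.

198.1 g

Pure H2S = 135.6 × 0.9566 = 129.71 g.
M(H2S) = 2(1.008) + 32.06 = 34.076 g/mol.
M(SO3) = 32.06 + 3(16.00) = 80.06 g/mol.
n(H2S) = 129.71 / 34.076 = 3.8066 mol.
Step 1 (H2S:SO2 = 2:2): theoretical n(SO2) = 3.8066 mol; at 70.32% yield, n(SO2) = 2.6768 mol.
Step 2 (SO2:SO3 = 2:2): theoretical n(SO3) = 2.6768 mol, so theoretical mass = 2.6768 × 80.06 = 214.31 g.
At 92.44% yield, actual mass of SO3 = 214.31 × 0.9244 = 198.11 g.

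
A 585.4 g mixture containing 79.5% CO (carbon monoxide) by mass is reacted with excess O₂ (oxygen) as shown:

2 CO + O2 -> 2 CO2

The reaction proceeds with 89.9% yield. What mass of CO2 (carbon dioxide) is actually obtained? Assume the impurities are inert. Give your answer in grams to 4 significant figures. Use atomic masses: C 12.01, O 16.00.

Pure CO available = 585.4 g × 0.795 = 465.39 g.
M(CO) = 12.01 + 16.00 = 28.01 g/mol.
M(CO2) = 12.01 + 2(16.00) = 44.01 g/mol.
n(CO) = 465.39 g / 28.01 g/mol = 16.615 mol.
From the equation the CO:CO2 mole ratio is 2:2, so n(CO2) = 16.615 × 2/2 = 16.615 mol.
Mass of CO2 = 16.615 mol × 44.01 g/mol = 731.24 g.
Actual mass collected = 731.24 g × 0.899 = 657.38 g.

657.4 g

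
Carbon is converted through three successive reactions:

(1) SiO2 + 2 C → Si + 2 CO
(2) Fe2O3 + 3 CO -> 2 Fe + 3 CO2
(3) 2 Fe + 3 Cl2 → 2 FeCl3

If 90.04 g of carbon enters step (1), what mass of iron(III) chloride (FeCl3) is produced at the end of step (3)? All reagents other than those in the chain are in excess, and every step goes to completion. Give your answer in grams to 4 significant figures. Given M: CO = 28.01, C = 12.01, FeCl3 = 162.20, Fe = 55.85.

810.7 g

n(C) = 90.04 / 12.01 = 7.4971 mol.
Reaction (1): C→CO ratio 2:2 ⇒ n(CO) = 7.4971 mol.
Reaction (2): CO→Fe ratio 3:2 ⇒ n(Fe) = 4.9981 mol.
Reaction (3): Fe→FeCl3 ratio 2:2 ⇒ n(FeCl3) = 4.9981 mol.
Mass of FeCl3 = 4.9981 × 162.20 = 810.68 g.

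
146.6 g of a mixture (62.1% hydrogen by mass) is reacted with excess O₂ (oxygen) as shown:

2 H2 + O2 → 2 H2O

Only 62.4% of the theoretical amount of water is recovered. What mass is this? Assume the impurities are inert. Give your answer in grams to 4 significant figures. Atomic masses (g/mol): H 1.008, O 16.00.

507.7 g

Pure H2 available = 146.6 g × 0.621 = 91.039 g.
M(H2) = 2(1.008) = 2.016 g/mol.
M(H2O) = 2(1.008) + 16.00 = 18.016 g/mol.
n(H2) = 91.039 g / 2.016 g/mol = 45.158 mol.
From the equation the H2:H2O mole ratio is 2:2, so n(H2O) = 45.158 × 2/2 = 45.158 mol.
Mass of H2O = 45.158 mol × 18.016 g/mol = 813.57 g.
Actual mass collected = 813.57 g × 0.624 = 507.67 g.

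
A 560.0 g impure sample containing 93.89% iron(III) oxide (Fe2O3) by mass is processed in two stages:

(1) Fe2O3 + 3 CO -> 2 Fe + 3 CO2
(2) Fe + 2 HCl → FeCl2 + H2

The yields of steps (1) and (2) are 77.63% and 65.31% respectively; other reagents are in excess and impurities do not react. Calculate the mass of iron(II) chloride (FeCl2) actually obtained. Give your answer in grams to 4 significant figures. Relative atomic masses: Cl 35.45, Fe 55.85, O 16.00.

Pure Fe2O3 = 560.0 × 0.9389 = 525.78 g.
M(Fe2O3) = 2(55.85) + 3(16.00) = 159.70 g/mol.
M(FeCl2) = 55.85 + 2(35.45) = 126.75 g/mol.
n(Fe2O3) = 525.78 / 159.70 = 3.2923 mol.
Step 1 (Fe2O3:Fe = 1:2): theoretical n(Fe) = 6.5846 mol; at 77.63% yield, n(Fe) = 5.1117 mol.
Step 2 (Fe:FeCl2 = 1:1): theoretical n(FeCl2) = 5.1117 mol, so theoretical mass = 5.1117 × 126.75 = 647.90 g.
At 65.31% yield, actual mass of FeCl2 = 647.90 × 0.6531 = 423.15 g.

423.1 g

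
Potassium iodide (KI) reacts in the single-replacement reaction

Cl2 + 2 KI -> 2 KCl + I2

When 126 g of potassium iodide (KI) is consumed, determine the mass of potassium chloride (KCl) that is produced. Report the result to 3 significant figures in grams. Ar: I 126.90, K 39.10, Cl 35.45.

56.6 g

M(KI) = 39.10 + 126.90 = 166.00 g/mol.
M(KCl) = 39.10 + 35.45 = 74.55 g/mol.
n(KI) = 126.0 g / 166.00 g/mol = 0.7590 mol.
From the equation the KI:KCl mole ratio is 2:2, so n(KCl) = 0.7590 × 2/2 = 0.7590 mol.
Mass of KCl = 0.7590 mol × 74.55 g/mol = 56.59 g.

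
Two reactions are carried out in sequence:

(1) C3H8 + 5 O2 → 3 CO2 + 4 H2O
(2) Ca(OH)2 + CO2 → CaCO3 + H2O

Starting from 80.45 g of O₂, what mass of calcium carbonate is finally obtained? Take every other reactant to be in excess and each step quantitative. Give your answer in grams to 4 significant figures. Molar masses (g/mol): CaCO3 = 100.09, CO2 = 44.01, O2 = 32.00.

n(O2) = 80.450 / 32.00 = 2.5141 mol.
Step 1 gives a 5:3 ratio of O2 to CO2, so n(CO2) = 1.5084 mol.
In step 2 the CO2:CaCO3 ratio is 1:1, so n(CaCO3) = 1.5084 mol.
Mass of CaCO3 = 1.5084 × 100.09 = 150.98 g.

151.0 g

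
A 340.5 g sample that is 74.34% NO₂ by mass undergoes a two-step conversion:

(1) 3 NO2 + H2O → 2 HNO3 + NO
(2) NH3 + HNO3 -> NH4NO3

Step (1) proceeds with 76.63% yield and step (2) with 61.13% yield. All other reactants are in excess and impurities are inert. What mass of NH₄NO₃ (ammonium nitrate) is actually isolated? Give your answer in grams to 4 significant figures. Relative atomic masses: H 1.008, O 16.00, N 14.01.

137.5 g

Pure NO2 = 340.5 × 0.7434 = 253.13 g.
M(NO2) = 14.01 + 2(16.00) = 46.01 g/mol.
M(NH4NO3) = 2(14.01) + 4(1.008) + 3(16.00) = 80.052 g/mol.
n(NO2) = 253.13 / 46.01 = 5.5016 mol.
Step 1 (NO2:HNO3 = 3:2): theoretical n(HNO3) = 3.6677 mol; at 76.63% yield, n(HNO3) = 2.8106 mol.
Step 2 (HNO3:NH4NO3 = 1:1): theoretical n(NH4NO3) = 2.8106 mol, so theoretical mass = 2.8106 × 80.052 = 224.99 g.
At 61.13% yield, actual mass of NH4NO3 = 224.99 × 0.6113 = 137.54 g.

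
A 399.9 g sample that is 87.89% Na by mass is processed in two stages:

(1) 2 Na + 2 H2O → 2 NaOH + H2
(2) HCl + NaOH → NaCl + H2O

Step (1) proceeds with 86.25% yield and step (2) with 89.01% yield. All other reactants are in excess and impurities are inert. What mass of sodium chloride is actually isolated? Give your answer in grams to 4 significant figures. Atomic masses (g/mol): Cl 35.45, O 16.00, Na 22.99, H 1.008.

685.9 g

Pure Na = 399.9 × 0.8789 = 351.47 g.
M(Na) = 22.99 g/mol.
M(NaCl) = 22.99 + 35.45 = 58.44 g/mol.
n(Na) = 351.47 / 22.99 = 15.288 mol.
Step 1 (Na:NaOH = 2:2): theoretical n(NaOH) = 15.288 mol; at 86.25% yield, n(NaOH) = 13.186 mol.
Step 2 (NaOH:NaCl = 1:1): theoretical n(NaCl) = 13.186 mol, so theoretical mass = 13.186 × 58.44 = 770.59 g.
At 89.01% yield, actual mass of NaCl = 770.59 × 0.8901 = 685.90 g.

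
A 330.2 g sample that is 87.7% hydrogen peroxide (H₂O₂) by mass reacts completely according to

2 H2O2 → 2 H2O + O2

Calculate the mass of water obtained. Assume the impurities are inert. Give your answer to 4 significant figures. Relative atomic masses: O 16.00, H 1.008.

153.4 g

Mass of pure H2O2 = 330.2 g × 0.877 = 289.59 g.
M(H2O2) = 2(1.008) + 2(16.00) = 34.016 g/mol.
M(H2O) = 2(1.008) + 16.00 = 18.016 g/mol.
n(H2O2) = 289.59 g / 34.016 g/mol = 8.5132 mol.
From the equation the H2O2:H2O mole ratio is 2:2, so n(H2O) = 8.5132 × 2/2 = 8.5132 mol.
Mass of H2O = 8.5132 mol × 18.016 g/mol = 153.37 g.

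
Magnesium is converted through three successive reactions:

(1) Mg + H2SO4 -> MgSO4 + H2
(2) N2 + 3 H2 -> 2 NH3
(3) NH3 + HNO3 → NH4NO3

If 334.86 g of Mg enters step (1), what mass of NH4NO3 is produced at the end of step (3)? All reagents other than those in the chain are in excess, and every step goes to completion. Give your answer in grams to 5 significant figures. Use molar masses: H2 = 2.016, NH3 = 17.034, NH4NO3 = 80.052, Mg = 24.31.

n(Mg) = 334.86 / 24.31 = 13.7746 mol.
Reaction (1): Mg→H2 ratio 1:1 ⇒ n(H2) = 13.7746 mol.
Reaction (2): H2→NH3 ratio 3:2 ⇒ n(NH3) = 9.18305 mol.
Reaction (3): NH3→NH4NO3 ratio 1:1 ⇒ n(NH4NO3) = 9.18305 mol.
Mass of NH4NO3 = 9.18305 × 80.052 = 735.122 g.

735.12 g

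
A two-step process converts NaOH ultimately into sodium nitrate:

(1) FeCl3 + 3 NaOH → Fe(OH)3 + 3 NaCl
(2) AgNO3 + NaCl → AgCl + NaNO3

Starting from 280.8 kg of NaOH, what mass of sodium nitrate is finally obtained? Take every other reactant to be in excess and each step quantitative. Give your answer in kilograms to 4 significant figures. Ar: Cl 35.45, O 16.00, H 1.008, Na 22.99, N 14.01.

596.7 kg

M(NaOH) = 22.99 + 16.00 + 1.008 = 39.998 g/mol.
M(NaNO3) = 22.99 + 14.01 + 3(16.00) = 85.00 g/mol.
280.8 kg = 280800 g.
n(NaOH) = 280800 / 39.998 = 7020.4 mol.
Step 1 gives a 3:3 ratio of NaOH to NaCl, so n(NaCl) = 7020.4 mol.
In step 2 the NaCl:NaNO3 ratio is 1:1, so n(NaNO3) = 7020.4 mol.
Mass of NaNO3 = 7020.4 × 85.00 = 596730 g = 596.7 kg.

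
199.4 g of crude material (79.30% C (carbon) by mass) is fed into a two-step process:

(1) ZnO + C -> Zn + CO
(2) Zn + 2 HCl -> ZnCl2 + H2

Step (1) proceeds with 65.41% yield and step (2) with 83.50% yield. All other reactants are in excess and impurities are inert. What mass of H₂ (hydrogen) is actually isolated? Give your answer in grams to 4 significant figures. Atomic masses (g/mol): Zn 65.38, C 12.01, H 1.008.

Pure C = 199.4 × 0.7930 = 158.12 g.
M(C) = 12.01 g/mol.
M(H2) = 2(1.008) = 2.016 g/mol.
n(C) = 158.12 / 12.01 = 13.166 mol.
Step 1 (C:Zn = 1:1): theoretical n(Zn) = 13.166 mol; at 65.41% yield, n(Zn) = 8.6119 mol.
Step 2 (Zn:H2 = 1:1): theoretical n(H2) = 8.6119 mol, so theoretical mass = 8.6119 × 2.016 = 17.362 g.
At 83.50% yield, actual mass of H2 = 17.362 × 0.8350 = 14.497 g.

14.50 g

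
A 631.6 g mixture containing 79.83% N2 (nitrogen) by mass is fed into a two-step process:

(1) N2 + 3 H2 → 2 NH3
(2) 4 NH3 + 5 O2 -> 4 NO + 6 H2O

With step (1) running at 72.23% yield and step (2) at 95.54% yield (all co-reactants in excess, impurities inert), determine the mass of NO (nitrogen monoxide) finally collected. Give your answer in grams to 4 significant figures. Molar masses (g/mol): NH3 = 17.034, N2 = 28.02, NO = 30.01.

Pure N2 = 631.6 × 0.7983 = 504.21 g.
n(N2) = 504.21 / 28.02 = 17.995 mol.
Step 1 (N2:NH3 = 1:2): theoretical n(NH3) = 35.989 mol; at 72.23% yield, n(NH3) = 25.995 mol.
Step 2 (NH3:NO = 4:4): theoretical n(NO) = 25.995 mol, so theoretical mass = 25.995 × 30.01 = 780.11 g.
At 95.54% yield, actual mass of NO = 780.11 × 0.9554 = 745.31 g.

745.3 g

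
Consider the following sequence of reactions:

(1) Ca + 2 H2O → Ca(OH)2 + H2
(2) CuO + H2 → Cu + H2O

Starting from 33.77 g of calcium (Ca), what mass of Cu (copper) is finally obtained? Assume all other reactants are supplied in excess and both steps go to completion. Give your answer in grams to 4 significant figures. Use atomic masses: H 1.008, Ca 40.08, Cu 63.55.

M(Ca) = 40.08 g/mol.
M(Cu) = 63.55 g/mol.
n(Ca) = 33.770 / 40.08 = 0.84256 mol.
Step 1 gives a 1:1 ratio of Ca to H2, so n(H2) = 0.84256 mol.
In step 2 the H2:Cu ratio is 1:1, so n(Cu) = 0.84256 mol.
Mass of Cu = 0.84256 × 63.55 = 53.545 g.

53.54 g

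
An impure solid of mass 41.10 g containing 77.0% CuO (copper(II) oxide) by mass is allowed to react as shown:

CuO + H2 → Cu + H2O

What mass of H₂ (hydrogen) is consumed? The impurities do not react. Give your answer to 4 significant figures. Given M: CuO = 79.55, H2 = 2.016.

Mass of pure CuO = 41.10 g × 0.770 = 31.647 g.
n(CuO) = 31.647 g / 79.55 g/mol = 0.39783 mol.
From the equation the CuO:H2 mole ratio is 1:1, so n(H2) = 0.39783 × 1/1 = 0.39783 mol.
Mass of H2 = 0.39783 mol × 2.016 g/mol = 0.80202 g.

0.8020 g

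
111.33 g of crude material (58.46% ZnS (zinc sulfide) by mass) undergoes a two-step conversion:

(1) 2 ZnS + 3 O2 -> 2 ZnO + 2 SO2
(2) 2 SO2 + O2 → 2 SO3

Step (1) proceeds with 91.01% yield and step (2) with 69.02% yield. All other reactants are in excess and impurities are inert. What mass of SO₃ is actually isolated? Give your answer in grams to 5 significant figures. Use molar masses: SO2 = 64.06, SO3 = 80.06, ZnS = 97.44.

33.590 g

Pure ZnS = 111.33 × 0.5846 = 65.0835 g.
n(ZnS) = 65.0835 / 97.44 = 0.667934 mol.
Step 1 (ZnS:SO2 = 2:2): theoretical n(SO2) = 0.667934 mol; at 91.01% yield, n(SO2) = 0.607887 mol.
Step 2 (SO2:SO3 = 2:2): theoretical n(SO3) = 0.607887 mol, so theoretical mass = 0.607887 × 80.06 = 48.6674 g.
At 69.02% yield, actual mass of SO3 = 48.6674 × 0.6902 = 33.5903 g.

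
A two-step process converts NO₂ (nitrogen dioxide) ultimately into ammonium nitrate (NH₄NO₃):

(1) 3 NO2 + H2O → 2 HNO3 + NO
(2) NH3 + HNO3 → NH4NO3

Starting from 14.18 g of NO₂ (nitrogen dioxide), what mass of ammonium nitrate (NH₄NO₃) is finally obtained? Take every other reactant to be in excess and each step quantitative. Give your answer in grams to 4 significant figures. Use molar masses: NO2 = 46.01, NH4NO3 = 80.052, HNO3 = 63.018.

n(NO2) = 14.180 / 46.01 = 0.30819 mol.
Step 1 gives a 3:2 ratio of NO2 to HNO3, so n(HNO3) = 0.20546 mol.
In step 2 the HNO3:NH4NO3 ratio is 1:1, so n(NH4NO3) = 0.20546 mol.
Mass of NH4NO3 = 0.20546 × 80.052 = 16.448 g.

16.45 g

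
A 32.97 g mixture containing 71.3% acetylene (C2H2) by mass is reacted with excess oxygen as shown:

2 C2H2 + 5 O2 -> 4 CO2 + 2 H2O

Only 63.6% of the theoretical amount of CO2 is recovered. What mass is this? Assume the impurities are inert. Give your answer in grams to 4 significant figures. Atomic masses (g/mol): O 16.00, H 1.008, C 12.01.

50.54 g

Pure C2H2 available = 32.97 g × 0.713 = 23.508 g.
M(C2H2) = 2(12.01) + 2(1.008) = 26.036 g/mol.
M(CO2) = 12.01 + 2(16.00) = 44.01 g/mol.
n(C2H2) = 23.508 g / 26.036 g/mol = 0.90289 mol.
From the equation the C2H2:CO2 mole ratio is 2:4, so n(CO2) = 0.90289 × 4/2 = 1.8058 mol.
Mass of CO2 = 1.8058 mol × 44.01 g/mol = 79.472 g.
Actual mass collected = 79.472 g × 0.636 = 50.544 g.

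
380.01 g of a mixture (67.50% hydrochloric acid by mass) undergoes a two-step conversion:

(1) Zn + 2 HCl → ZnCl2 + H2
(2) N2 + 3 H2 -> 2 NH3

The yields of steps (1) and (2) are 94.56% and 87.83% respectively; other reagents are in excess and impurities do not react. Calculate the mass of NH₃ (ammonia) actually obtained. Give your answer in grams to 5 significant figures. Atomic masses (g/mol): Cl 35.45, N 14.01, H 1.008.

33.178 g

Pure HCl = 380.01 × 0.6750 = 256.507 g.
M(HCl) = 1.008 + 35.45 = 36.458 g/mol.
M(NH3) = 14.01 + 3(1.008) = 17.034 g/mol.
n(HCl) = 256.507 / 36.458 = 7.03568 mol.
Step 1 (HCl:H2 = 2:1): theoretical n(H2) = 3.51784 mol; at 94.56% yield, n(H2) = 3.32647 mol.
Step 2 (H2:NH3 = 3:2): theoretical n(NH3) = 2.21765 mol, so theoretical mass = 2.21765 × 17.034 = 37.7754 g.
At 87.83% yield, actual mass of NH3 = 37.7754 × 0.8783 = 33.1781 g.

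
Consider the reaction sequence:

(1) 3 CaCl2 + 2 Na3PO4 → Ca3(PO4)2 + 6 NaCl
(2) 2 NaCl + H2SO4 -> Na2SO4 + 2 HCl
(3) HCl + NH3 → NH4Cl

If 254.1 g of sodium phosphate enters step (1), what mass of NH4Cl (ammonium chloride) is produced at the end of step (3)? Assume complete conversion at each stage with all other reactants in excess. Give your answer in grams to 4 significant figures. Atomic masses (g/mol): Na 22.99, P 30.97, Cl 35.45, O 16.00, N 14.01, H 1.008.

M(Na3PO4) = 3(22.99) + 30.97 + 4(16.00) = 163.94 g/mol.
M(NH4Cl) = 14.01 + 4(1.008) + 35.45 = 53.492 g/mol.
n(Na3PO4) = 254.1 / 163.94 = 1.5500 mol.
Reaction (1): Na3PO4→NaCl ratio 2:6 ⇒ n(NaCl) = 4.6499 mol.
Reaction (2): NaCl→HCl ratio 2:2 ⇒ n(HCl) = 4.6499 mol.
Reaction (3): HCl→NH4Cl ratio 1:1 ⇒ n(NH4Cl) = 4.6499 mol.
Mass of NH4Cl = 4.6499 × 53.492 = 248.73 g.

248.7 g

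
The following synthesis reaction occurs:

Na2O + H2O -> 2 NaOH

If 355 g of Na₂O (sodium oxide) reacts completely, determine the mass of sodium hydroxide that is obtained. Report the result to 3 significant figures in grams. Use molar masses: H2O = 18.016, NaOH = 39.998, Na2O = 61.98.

n(Na2O) = 355.0 g / 61.98 g/mol = 5.728 mol.
From the equation the Na2O:NaOH mole ratio is 1:2, so n(NaOH) = 5.728 × 2/1 = 11.46 mol.
Mass of NaOH = 11.46 mol × 39.998 g/mol = 458.2 g.

458 g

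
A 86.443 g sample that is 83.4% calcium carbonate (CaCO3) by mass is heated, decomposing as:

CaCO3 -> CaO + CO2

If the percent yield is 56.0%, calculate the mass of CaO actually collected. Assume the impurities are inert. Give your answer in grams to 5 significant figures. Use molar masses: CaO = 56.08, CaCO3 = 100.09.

22.620 g

Pure CaCO3 available = 86.443 g × 0.834 = 72.0935 g.
n(CaCO3) = 72.0935 g / 100.09 g/mol = 0.720286 mol.
From the equation the CaCO3:CaO mole ratio is 1:1, so n(CaO) = 0.720286 × 1/1 = 0.720286 mol.
Mass of CaO = 0.720286 mol × 56.08 g/mol = 40.3937 g.
Actual mass collected = 40.3937 g × 0.560 = 22.6204 g.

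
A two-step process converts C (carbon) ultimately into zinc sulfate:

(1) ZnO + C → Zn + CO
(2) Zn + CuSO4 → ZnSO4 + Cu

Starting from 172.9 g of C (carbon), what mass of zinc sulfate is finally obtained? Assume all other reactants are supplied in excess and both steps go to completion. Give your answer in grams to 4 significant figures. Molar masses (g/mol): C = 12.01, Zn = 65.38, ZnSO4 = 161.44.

n(C) = 172.90 / 12.01 = 14.396 mol.
Step 1 gives a 1:1 ratio of C to Zn, so n(Zn) = 14.396 mol.
In step 2 the Zn:ZnSO4 ratio is 1:1, so n(ZnSO4) = 14.396 mol.
Mass of ZnSO4 = 14.396 × 161.44 = 2324.1 g.

2324 g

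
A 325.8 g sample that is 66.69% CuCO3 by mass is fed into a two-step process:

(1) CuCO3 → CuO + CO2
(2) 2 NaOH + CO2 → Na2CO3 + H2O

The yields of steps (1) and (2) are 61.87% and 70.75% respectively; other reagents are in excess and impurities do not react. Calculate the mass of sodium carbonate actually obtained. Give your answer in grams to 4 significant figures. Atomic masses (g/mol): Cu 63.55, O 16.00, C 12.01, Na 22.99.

81.58 g

Pure CuCO3 = 325.8 × 0.6669 = 217.28 g.
M(CuCO3) = 63.55 + 12.01 + 3(16.00) = 123.56 g/mol.
M(Na2CO3) = 2(22.99) + 12.01 + 3(16.00) = 105.99 g/mol.
n(CuCO3) = 217.28 / 123.56 = 1.7585 mol.
Step 1 (CuCO3:CO2 = 1:1): theoretical n(CO2) = 1.7585 mol; at 61.87% yield, n(CO2) = 1.0880 mol.
Step 2 (CO2:Na2CO3 = 1:1): theoretical n(Na2CO3) = 1.0880 mol, so theoretical mass = 1.0880 × 105.99 = 115.31 g.
At 70.75% yield, actual mass of Na2CO3 = 115.31 × 0.7075 = 81.584 g.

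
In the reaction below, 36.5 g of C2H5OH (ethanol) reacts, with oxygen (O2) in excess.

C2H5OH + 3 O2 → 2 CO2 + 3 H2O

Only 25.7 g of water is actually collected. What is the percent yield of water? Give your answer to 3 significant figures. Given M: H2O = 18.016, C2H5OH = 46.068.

n(C2H5OH) = 36.50 g / 46.068 g/mol = 0.7923 mol.
From the equation the C2H5OH:H2O mole ratio is 1:3, so n(H2O) = 0.7923 × 3/1 = 2.377 mol.
Mass of H2O = 2.377 mol × 18.016 g/mol = 42.82 g.
This is the theoretical yield. Percent yield = 25.7 g / 42.82 g × 100% = 60.02%.

60.0 %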